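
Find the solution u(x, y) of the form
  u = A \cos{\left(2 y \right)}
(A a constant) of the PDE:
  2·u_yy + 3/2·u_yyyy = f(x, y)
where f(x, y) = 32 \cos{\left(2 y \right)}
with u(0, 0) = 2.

Substitute the ansatz u = A \cos{\left(2 y \right)} into the left-hand side.
Derivatives of the ansatz:
  u_yy = - 4 A \cos{\left(2 y \right)}
  u_yyyy = 16 A \cos{\left(2 y \right)}
Term by term:
  2·u_yy = - 8 A \cos{\left(2 y \right)}
  3/2·u_yyyy = 24 A \cos{\left(2 y \right)}
So the left-hand side equals
  16 A \cos{\left(2 y \right)}
This must equal f(x, y) = 32 \cos{\left(2 y \right)} identically.
Matching coefficients of the independent functions:
  [\cos{\left(2 y \right)}]:  16 A = 32
Solving: A = 2.
Check against the point condition:
  u(0, 0) = 2  ⟹  A = 2  ✓
Hence u(x, y) = 2 \cos{\left(2 y \right)}.

Answer: u(x, y) = 2 \cos{\left(2 y \right)}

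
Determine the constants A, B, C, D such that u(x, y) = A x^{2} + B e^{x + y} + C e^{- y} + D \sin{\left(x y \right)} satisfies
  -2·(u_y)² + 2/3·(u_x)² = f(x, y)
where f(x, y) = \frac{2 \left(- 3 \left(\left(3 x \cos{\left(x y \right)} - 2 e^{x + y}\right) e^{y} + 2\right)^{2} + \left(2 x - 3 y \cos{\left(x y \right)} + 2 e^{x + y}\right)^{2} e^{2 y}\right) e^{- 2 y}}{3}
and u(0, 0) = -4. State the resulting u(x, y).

Substitute the ansatz u = A x^{2} + B e^{x + y} + C e^{- y} + D \sin{\left(x y \right)} into the left-hand side.
Derivatives of the ansatz:
  u_y = B e^{x} e^{y} - C e^{- y} + D x \cos{\left(x y \right)}
  u_x = 2 A x + B e^{x} e^{y} + D y \cos{\left(x y \right)}
Term by term:
  -2·(u_y)² = - 2 B^{2} e^{2 x} e^{2 y} + 4 B C e^{x} - 4 B D x e^{x} e^{y} \cos{\left(x y \right)} - 2 C^{2} e^{- 2 y} + 4 C D x e^{- y} \cos{\left(x y \right)} - 2 D^{2} x^{2} \cos^{2}{\left(x y \right)}
  2/3·(u_x)² = \frac{8 A^{2} x^{2}}{3} + \frac{8 A B x e^{x} e^{y}}{3} + \frac{8 A D x y \cos{\left(x y \right)}}{3} + \frac{2 B^{2} e^{2 x} e^{2 y}}{3} + \frac{4 B D y e^{x} e^{y} \cos{\left(x y \right)}}{3} + \frac{2 D^{2} y^{2} \cos^{2}{\left(x y \right)}}{3}
So the left-hand side equals
  \frac{8 A^{2} x^{2}}{3} + \frac{8 A B x e^{x} e^{y}}{3} + \frac{8 A D x y \cos{\left(x y \right)}}{3} - \frac{4 B^{2} e^{2 x} e^{2 y}}{3} + 4 B C e^{x} - 4 B D x e^{x} e^{y} \cos{\left(x y \right)} + \frac{4 B D y e^{x} e^{y} \cos{\left(x y \right)}}{3} - 2 C^{2} e^{- 2 y} + 4 C D x e^{- y} \cos{\left(x y \right)} - 2 D^{2} x^{2} \cos^{2}{\left(x y \right)} + \frac{2 D^{2} y^{2} \cos^{2}{\left(x y \right)}}{3}
This must equal f(x, y) identically; expanded, f = - 18 x^{2} \cos^{2}{\left(x y \right)} + \frac{8 x^{2}}{3} - 8 x y \cos{\left(x y \right)} + 24 x e^{x} e^{y} \cos{\left(x y \right)} + \frac{16 x e^{x} e^{y}}{3} - 24 x e^{- y} \cos{\left(x y \right)} + 6 y^{2} \cos^{2}{\left(x y \right)} - 8 y e^{x} e^{y} \cos{\left(x y \right)} - \frac{16 e^{2 x} e^{2 y}}{3} + 16 e^{x} - 8 e^{- 2 y}.
Matching coefficients of the independent functions:
  [x^{2}]:  \frac{8 A^{2}}{3} = \frac{8}{3}
  [x^{2} \cos^{2}{\left(x y \right)}]:  - 2 D^{2} = -18
  [y^{2} \cos^{2}{\left(x y \right)}]:  \frac{2 D^{2}}{3} = 6
  [e^{2 x} e^{2 y}]:  - \frac{4 B^{2}}{3} = - \frac{16}{3}
  [x y \cos{\left(x y \right)}]:  \frac{8 A D}{3} = -8
  [x e^{x} e^{y}]:  \frac{8 A B}{3} = \frac{16}{3}
  [x e^{- y} \cos{\left(x y \right)}]:  4 C D = -24
  [x e^{x} e^{y} \cos{\left(x y \right)}]:  - 4 B D = 24
  [y e^{x} e^{y} \cos{\left(x y \right)}]:  \frac{4 B D}{3} = -8
  [e^{x}]:  4 B C = 16
  [e^{- 2 y}]:  - 2 C^{2} = -8
These equations allow (A, B, C, D) = (-1, -2, -2, 3) or (1, 2, 2, -3).
Impose the point condition(s):
  u(0, 0) = -4  ⟹  B + C = -4
Only A = -1, B = -2, C = -2, D = 3 satisfies everything.
Hence u(x, y) = - x^{2} - 2 e^{x + y} + 3 \sin{\left(x y \right)} - 2 e^{- y}.

Answer: u(x, y) = - x^{2} - 2 e^{x + y} + 3 \sin{\left(x y \right)} - 2 e^{- y}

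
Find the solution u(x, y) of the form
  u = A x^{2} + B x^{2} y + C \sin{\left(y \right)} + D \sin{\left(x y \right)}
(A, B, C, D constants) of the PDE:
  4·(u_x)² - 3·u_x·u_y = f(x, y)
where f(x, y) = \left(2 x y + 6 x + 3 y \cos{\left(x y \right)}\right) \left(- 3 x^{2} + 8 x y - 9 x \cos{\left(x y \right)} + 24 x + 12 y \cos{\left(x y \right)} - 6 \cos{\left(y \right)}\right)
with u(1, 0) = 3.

Substitute the ansatz u = A x^{2} + B x^{2} y + C \sin{\left(y \right)} + D \sin{\left(x y \right)} into the left-hand side.
Derivatives of the ansatz:
  u_x = 2 A x + 2 B x y + D y \cos{\left(x y \right)}
  u_y = B x^{2} + C \cos{\left(y \right)} + D x \cos{\left(x y \right)}
Term by term:
  4·(u_x)² = 16 A^{2} x^{2} + 32 A B x^{2} y + 16 A D x y \cos{\left(x y \right)} + 16 B^{2} x^{2} y^{2} + 16 B D x y^{2} \cos{\left(x y \right)} + 4 D^{2} y^{2} \cos^{2}{\left(x y \right)}
  -3·u_x·u_y = - 6 A B x^{3} - 6 A C x \cos{\left(y \right)} - 6 A D x^{2} \cos{\left(x y \right)} - 6 B^{2} x^{3} y - 6 B C x y \cos{\left(y \right)} - 9 B D x^{2} y \cos{\left(x y \right)} - 3 C D y \cos{\left(y \right)} \cos{\left(x y \right)} - 3 D^{2} x y \cos^{2}{\left(x y \right)}
So the left-hand side equals
  16 A^{2} x^{2} - 6 A B x^{3} + 32 A B x^{2} y - 6 A C x \cos{\left(y \right)} - 6 A D x^{2} \cos{\left(x y \right)} + 16 A D x y \cos{\left(x y \right)} - 6 B^{2} x^{3} y + 16 B^{2} x^{2} y^{2} - 6 B C x y \cos{\left(y \right)} - 9 B D x^{2} y \cos{\left(x y \right)} + 16 B D x y^{2} \cos{\left(x y \right)} - 3 C D y \cos{\left(y \right)} \cos{\left(x y \right)} - 3 D^{2} x y \cos^{2}{\left(x y \right)} + 4 D^{2} y^{2} \cos^{2}{\left(x y \right)}
This must equal f(x, y) identically; expanded, f = - 6 x^{3} y - 18 x^{3} + 16 x^{2} y^{2} - 27 x^{2} y \cos{\left(x y \right)} + 96 x^{2} y - 54 x^{2} \cos{\left(x y \right)} + 144 x^{2} + 48 x y^{2} \cos{\left(x y \right)} - 12 x y \cos{\left(y \right)} - 27 x y \cos^{2}{\left(x y \right)} + 144 x y \cos{\left(x y \right)} - 36 x \cos{\left(y \right)} + 36 y^{2} \cos^{2}{\left(x y \right)} - 18 y \cos{\left(y \right)} \cos{\left(x y \right)}.
Matching coefficients of the independent functions:
  [x^{2}]:  16 A^{2} = 144
  [x^{3}]:  - 6 A B = -18
  [x \cos{\left(y \right)}]:  - 6 A C = -36
  [x^{2} y]:  32 A B = 96
  [x^{2} y^{2}]:  16 B^{2} = 16
  [x^{2} \cos{\left(x y \right)}]:  - 6 A D = -54
  [x^{3} y]:  - 6 B^{2} = -6
  [y^{2} \cos^{2}{\left(x y \right)}]:  4 D^{2} = 36
  [x y \cos{\left(y \right)}]:  - 6 B C = -12
  [x y \cos{\left(x y \right)}]:  16 A D = 144
  [x y \cos^{2}{\left(x y \right)}]:  - 3 D^{2} = -27
  [x y^{2} \cos{\left(x y \right)}]:  16 B D = 48
  [x^{2} y \cos{\left(x y \right)}]:  - 9 B D = -27
  [y \cos{\left(y \right)} \cos{\left(x y \right)}]:  - 3 C D = -18
These equations allow (A, B, C, D) = (-3, -1, -2, -3) or (3, 1, 2, 3).
Impose the point condition(s):
  u(1, 0) = 3  ⟹  A = 3
Only A = 3, B = 1, C = 2, D = 3 satisfies everything.
Hence u(x, y) = x^{2} y + 3 x^{2} + 2 \sin{\left(y \right)} + 3 \sin{\left(x y \right)}.

Answer: u(x, y) = x^{2} y + 3 x^{2} + 2 \sin{\left(y \right)} + 3 \sin{\left(x y \right)}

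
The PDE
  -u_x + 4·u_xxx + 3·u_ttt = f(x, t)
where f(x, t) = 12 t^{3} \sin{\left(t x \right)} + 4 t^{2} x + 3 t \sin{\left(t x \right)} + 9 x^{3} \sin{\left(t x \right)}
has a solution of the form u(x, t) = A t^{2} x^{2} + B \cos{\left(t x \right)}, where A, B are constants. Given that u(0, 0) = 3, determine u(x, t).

Substitute the ansatz u = A t^{2} x^{2} + B \cos{\left(t x \right)} into the left-hand side.
Derivatives of the ansatz:
  u_x = 2 A t^{2} x - B t \sin{\left(t x \right)}
  u_xxx = B t^{3} \sin{\left(t x \right)}
  u_ttt = B x^{3} \sin{\left(t x \right)}
Term by term:
  -u_x = - 2 A t^{2} x + B t \sin{\left(t x \right)}
  4·u_xxx = 4 B t^{3} \sin{\left(t x \right)}
  3·u_ttt = 3 B x^{3} \sin{\left(t x \right)}
So the left-hand side equals
  - 2 A t^{2} x + 4 B t^{3} \sin{\left(t x \right)} + B t \sin{\left(t x \right)} + 3 B x^{3} \sin{\left(t x \right)}
This must equal f(x, t) = 12 t^{3} \sin{\left(t x \right)} + 4 t^{2} x + 3 t \sin{\left(t x \right)} + 9 x^{3} \sin{\left(t x \right)} identically.
Matching coefficients of the independent functions:
  [t \sin{\left(t x \right)}]:  B = 3
  [t^{2} x]:  - 2 A = 4
  [t^{3} \sin{\left(t x \right)}]:  4 B = 12
  [x^{3} \sin{\left(t x \right)}]:  3 B = 9
Solving: A = -2, B = 3.
Check against the point condition:
  u(0, 0) = 3  ⟹  B = 3  ✓
Hence u(x, t) = - 2 t^{2} x^{2} + 3 \cos{\left(t x \right)}.

Answer: u(x, t) = - 2 t^{2} x^{2} + 3 \cos{\left(t x \right)}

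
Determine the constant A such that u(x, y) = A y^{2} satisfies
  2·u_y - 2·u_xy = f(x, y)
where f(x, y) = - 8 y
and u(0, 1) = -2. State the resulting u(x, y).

Answer: u(x, y) = - 2 y^{2}

Derivation:
Substitute the ansatz u = A y^{2} into the left-hand side.
Derivatives of the ansatz:
  u_y = 2 A y
  u_xy = 0
Term by term:
  2·u_y = 4 A y
  -2·u_xy = 0
So the left-hand side equals
  4 A y
This must equal f(x, y) = - 8 y identically.
Matching coefficients of the independent functions:
  [y]:  4 A = -8
Solving: A = -2.
Check against the point condition:
  u(0, 1) = -2  ⟹  A = -2  ✓
Hence u(x, y) = - 2 y^{2}.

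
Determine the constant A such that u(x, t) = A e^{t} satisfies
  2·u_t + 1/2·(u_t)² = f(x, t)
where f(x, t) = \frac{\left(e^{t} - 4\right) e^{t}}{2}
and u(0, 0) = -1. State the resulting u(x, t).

Substitute the ansatz u = A e^{t} into the left-hand side.
Derivatives of the ansatz:
  u_t = A e^{t}
Term by term:
  2·u_t = 2 A e^{t}
  1/2·(u_t)² = \frac{A^{2} e^{2 t}}{2}
So the left-hand side equals
  \frac{A^{2} e^{2 t}}{2} + 2 A e^{t}
This must equal f(x, t) = \frac{\left(e^{t} - 4\right) e^{t}}{2} identically.
Matching coefficients of the independent functions:
  [e^{t}]:  2 A = -2
  [e^{2 t}]:  \frac{A^{2}}{2} = \frac{1}{2}
Solving: A = -1.
Check against the point condition:
  u(0, 0) = -1  ⟹  A = -1  ✓
Hence u(x, t) = - e^{t}.

Answer: u(x, t) = - e^{t}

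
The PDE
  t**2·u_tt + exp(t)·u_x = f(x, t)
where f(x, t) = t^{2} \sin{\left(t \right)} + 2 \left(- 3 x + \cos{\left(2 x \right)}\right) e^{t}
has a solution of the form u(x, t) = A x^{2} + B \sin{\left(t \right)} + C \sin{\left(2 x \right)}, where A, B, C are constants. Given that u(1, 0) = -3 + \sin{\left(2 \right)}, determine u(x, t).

Answer: u(x, t) = - 3 x^{2} - \sin{\left(t \right)} + \sin{\left(2 x \right)}

Derivation:
Substitute the ansatz u = A x^{2} + B \sin{\left(t \right)} + C \sin{\left(2 x \right)} into the left-hand side.
Derivatives of the ansatz:
  u_tt = - B \sin{\left(t \right)}
  u_x = 2 A x + 2 C \cos{\left(2 x \right)}
Term by term:
  t**2·u_tt = - B t^{2} \sin{\left(t \right)}
  exp(t)·u_x = 2 A x e^{t} + 2 C e^{t} \cos{\left(2 x \right)}
So the left-hand side equals
  2 A x e^{t} - B t^{2} \sin{\left(t \right)} + 2 C e^{t} \cos{\left(2 x \right)}
This must equal f(x, t) identically; expanded, f = t^{2} \sin{\left(t \right)} - 6 x e^{t} + 2 e^{t} \cos{\left(2 x \right)}.
Matching coefficients of the independent functions:
  [t^{2} \sin{\left(t \right)}]:  - B = 1
  [x e^{t}]:  2 A = -6
  [e^{t} \cos{\left(2 x \right)}]:  2 C = 2
Solving: A = -3, B = -1, C = 1.
Check against the point condition:
  u(1, 0) = -3 + \sin{\left(2 \right)}  ⟹  A + C \sin{\left(2 \right)} = -3 + \sin{\left(2 \right)}  ✓
Hence u(x, t) = - 3 x^{2} - \sin{\left(t \right)} + \sin{\left(2 x \right)}.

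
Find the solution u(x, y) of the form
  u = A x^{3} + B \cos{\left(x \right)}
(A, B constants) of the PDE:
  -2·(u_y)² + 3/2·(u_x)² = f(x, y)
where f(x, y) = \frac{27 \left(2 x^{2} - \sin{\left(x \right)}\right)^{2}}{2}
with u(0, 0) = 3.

Answer: u(x, y) = 2 x^{3} + 3 \cos{\left(x \right)}

Derivation:
Substitute the ansatz u = A x^{3} + B \cos{\left(x \right)} into the left-hand side.
Derivatives of the ansatz:
  u_y = 0
  u_x = 3 A x^{2} - B \sin{\left(x \right)}
Term by term:
  -2·(u_y)² = 0
  3/2·(u_x)² = \frac{27 A^{2} x^{4}}{2} - 9 A B x^{2} \sin{\left(x \right)} + \frac{3 B^{2} \sin^{2}{\left(x \right)}}{2}
So the left-hand side equals
  \frac{27 A^{2} x^{4}}{2} - 9 A B x^{2} \sin{\left(x \right)} + \frac{3 B^{2} \sin^{2}{\left(x \right)}}{2}
This must equal f(x, y) identically; expanded, f = 54 x^{4} - 54 x^{2} \sin{\left(x \right)} + \frac{27 \sin^{2}{\left(x \right)}}{2}.
Matching coefficients of the independent functions:
  [x^{4}]:  \frac{27 A^{2}}{2} = 54
  [x^{2} \sin{\left(x \right)}]:  - 9 A B = -54
  [\sin^{2}{\left(x \right)}]:  \frac{3 B^{2}}{2} = \frac{27}{2}
These equations allow (A, B) = (-2, -3) or (2, 3).
Impose the point condition(s):
  u(0, 0) = 3  ⟹  B = 3
Only A = 2, B = 3 satisfies everything.
Hence u(x, y) = 2 x^{3} + 3 \cos{\left(x \right)}.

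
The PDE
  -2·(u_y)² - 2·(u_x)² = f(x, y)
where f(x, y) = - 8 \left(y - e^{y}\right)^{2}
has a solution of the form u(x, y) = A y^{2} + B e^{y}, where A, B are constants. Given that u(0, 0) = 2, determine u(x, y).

Substitute the ansatz u = A y^{2} + B e^{y} into the left-hand side.
Derivatives of the ansatz:
  u_y = 2 A y + B e^{y}
  u_x = 0
Term by term:
  -2·(u_y)² = - 8 A^{2} y^{2} - 8 A B y e^{y} - 2 B^{2} e^{2 y}
  -2·(u_x)² = 0
So the left-hand side equals
  - 8 A^{2} y^{2} - 8 A B y e^{y} - 2 B^{2} e^{2 y}
This must equal f(x, y) identically; expanded, f = - 8 y^{2} + 16 y e^{y} - 8 e^{2 y}.
Matching coefficients of the independent functions:
  [y^{2}]:  - 8 A^{2} = -8
  [y e^{y}]:  - 8 A B = 16
  [e^{2 y}]:  - 2 B^{2} = -8
These equations allow (A, B) = (-1, 2) or (1, -2).
Impose the point condition(s):
  u(0, 0) = 2  ⟹  B = 2
Only A = -1, B = 2 satisfies everything.
Hence u(x, y) = - y^{2} + 2 e^{y}.

Answer: u(x, y) = - y^{2} + 2 e^{y}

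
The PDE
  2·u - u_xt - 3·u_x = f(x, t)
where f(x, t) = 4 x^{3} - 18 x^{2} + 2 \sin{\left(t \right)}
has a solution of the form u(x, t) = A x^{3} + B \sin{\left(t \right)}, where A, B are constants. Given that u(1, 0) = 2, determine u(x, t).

Answer: u(x, t) = 2 x^{3} + \sin{\left(t \right)}

Derivation:
Substitute the ansatz u = A x^{3} + B \sin{\left(t \right)} into the left-hand side.
Derivatives of the ansatz:
  u_xt = 0
  u_x = 3 A x^{2}
Term by term:
  2·u = 2 A x^{3} + 2 B \sin{\left(t \right)}
  -u_xt = 0
  -3·u_x = - 9 A x^{2}
So the left-hand side equals
  2 A x^{3} - 9 A x^{2} + 2 B \sin{\left(t \right)}
This must equal f(x, t) = 4 x^{3} - 18 x^{2} + 2 \sin{\left(t \right)} identically.
Matching coefficients of the independent functions:
  [x^{2}]:  - 9 A = -18
  [x^{3}]:  2 A = 4
  [\sin{\left(t \right)}]:  2 B = 2
Solving: A = 2, B = 1.
Check against the point condition:
  u(1, 0) = 2  ⟹  A = 2  ✓
Hence u(x, t) = 2 x^{3} + \sin{\left(t \right)}.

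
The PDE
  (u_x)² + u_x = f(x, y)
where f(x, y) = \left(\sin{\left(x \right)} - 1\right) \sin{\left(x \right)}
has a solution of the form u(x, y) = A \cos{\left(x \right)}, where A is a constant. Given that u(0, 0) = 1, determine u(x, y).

Substitute the ansatz u = A \cos{\left(x \right)} into the left-hand side.
Derivatives of the ansatz:
  u_x = - A \sin{\left(x \right)}
Term by term:
  (u_x)² = A^{2} \sin^{2}{\left(x \right)}
  u_x = - A \sin{\left(x \right)}
So the left-hand side equals
  A^{2} \sin^{2}{\left(x \right)} - A \sin{\left(x \right)}
This must equal f(x, y) identically; expanded, f = \sin^{2}{\left(x \right)} - \sin{\left(x \right)}.
Matching coefficients of the independent functions:
  [\sin{\left(x \right)}]:  - A = -1
  [\sin^{2}{\left(x \right)}]:  A^{2} = 1
Solving: A = 1.
Check against the point condition:
  u(0, 0) = 1  ⟹  A = 1  ✓
Hence u(x, y) = \cos{\left(x \right)}.

Answer: u(x, y) = \cos{\left(x \right)}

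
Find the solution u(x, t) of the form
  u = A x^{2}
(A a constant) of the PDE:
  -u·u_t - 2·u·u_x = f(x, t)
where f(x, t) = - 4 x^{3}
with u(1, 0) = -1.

Answer: u(x, t) = - x^{2}

Derivation:
Substitute the ansatz u = A x^{2} into the left-hand side.
Derivatives of the ansatz:
  u_t = 0
  u_x = 2 A x
Term by term:
  -u·u_t = 0
  -2·u·u_x = - 4 A^{2} x^{3}
So the left-hand side equals
  - 4 A^{2} x^{3}
This must equal f(x, t) = - 4 x^{3} identically.
Matching coefficients of the independent functions:
  [x^{3}]:  - 4 A^{2} = -4
These equations allow (A) = (-1) or (1).
Impose the point condition(s):
  u(1, 0) = -1  ⟹  A = -1
Only A = -1 satisfies everything.
Hence u(x, t) = - x^{2}.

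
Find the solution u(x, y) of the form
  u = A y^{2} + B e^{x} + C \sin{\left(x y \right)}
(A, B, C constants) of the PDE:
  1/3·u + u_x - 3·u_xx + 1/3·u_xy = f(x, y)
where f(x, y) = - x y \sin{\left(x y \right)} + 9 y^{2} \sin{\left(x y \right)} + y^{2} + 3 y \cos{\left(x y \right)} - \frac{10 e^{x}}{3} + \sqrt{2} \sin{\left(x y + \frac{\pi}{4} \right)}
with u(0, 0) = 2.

Substitute the ansatz u = A y^{2} + B e^{x} + C \sin{\left(x y \right)} into the left-hand side.
Derivatives of the ansatz:
  u_x = B e^{x} + C y \cos{\left(x y \right)}
  u_xx = B e^{x} - C y^{2} \sin{\left(x y \right)}
  u_xy = - C x y \sin{\left(x y \right)} + C \cos{\left(x y \right)}
Term by term:
  1/3·u = \frac{A y^{2}}{3} + \frac{B e^{x}}{3} + \frac{C \sin{\left(x y \right)}}{3}
  u_x = B e^{x} + C y \cos{\left(x y \right)}
  -3·u_xx = - 3 B e^{x} + 3 C y^{2} \sin{\left(x y \right)}
  1/3·u_xy = - \frac{C x y \sin{\left(x y \right)}}{3} + \frac{C \cos{\left(x y \right)}}{3}
So the left-hand side equals
  \frac{A y^{2}}{3} - \frac{5 B e^{x}}{3} - \frac{C x y \sin{\left(x y \right)}}{3} + 3 C y^{2} \sin{\left(x y \right)} + C y \cos{\left(x y \right)} + \frac{C \sin{\left(x y \right)}}{3} + \frac{C \cos{\left(x y \right)}}{3}
This must equal f(x, y) identically; expanded, f = - x y \sin{\left(x y \right)} + 9 y^{2} \sin{\left(x y \right)} + y^{2} + 3 y \cos{\left(x y \right)} - \frac{10 e^{x}}{3} + \sin{\left(x y \right)} + \cos{\left(x y \right)}.
Matching coefficients of the independent functions:
  [y^{2}]:  \frac{A}{3} = 1
  [y \cos{\left(x y \right)}]:  C = 3
  [y^{2} \sin{\left(x y \right)}]:  3 C = 9
  [x y \sin{\left(x y \right)}]:  - \frac{C}{3} = -1
  [e^{x}]:  - \frac{5 B}{3} = - \frac{10}{3}
  [\sin{\left(x y \right)}, \cos{\left(x y \right)}]:  \frac{C}{3} = 1
Solving: A = 3, B = 2, C = 3.
Check against the point condition:
  u(0, 0) = 2  ⟹  B = 2  ✓
Hence u(x, y) = 3 y^{2} + 2 e^{x} + 3 \sin{\left(x y \right)}.

Answer: u(x, y) = 3 y^{2} + 2 e^{x} + 3 \sin{\left(x y \right)}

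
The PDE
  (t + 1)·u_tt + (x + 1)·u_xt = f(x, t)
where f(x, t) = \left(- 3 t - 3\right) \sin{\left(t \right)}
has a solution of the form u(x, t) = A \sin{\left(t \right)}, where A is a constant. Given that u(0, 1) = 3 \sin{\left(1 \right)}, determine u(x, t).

Substitute the ansatz u = A \sin{\left(t \right)} into the left-hand side.
Derivatives of the ansatz:
  u_tt = - A \sin{\left(t \right)}
  u_xt = 0
Term by term:
  (t + 1)·u_tt = - A t \sin{\left(t \right)} - A \sin{\left(t \right)}
  (x + 1)·u_xt = 0
So the left-hand side equals
  - A t \sin{\left(t \right)} - A \sin{\left(t \right)}
This must equal f(x, t) identically; expanded, f = - 3 t \sin{\left(t \right)} - 3 \sin{\left(t \right)}.
Matching coefficients of the independent functions:
  [t \sin{\left(t \right)}, \sin{\left(t \right)}]:  - A = -3
Solving: A = 3.
Check against the point condition:
  u(0, 1) = 3 \sin{\left(1 \right)}  ⟹  A \sin{\left(1 \right)} = 3 \sin{\left(1 \right)}  ✓
Hence u(x, t) = 3 \sin{\left(t \right)}.

Answer: u(x, t) = 3 \sin{\left(t \right)}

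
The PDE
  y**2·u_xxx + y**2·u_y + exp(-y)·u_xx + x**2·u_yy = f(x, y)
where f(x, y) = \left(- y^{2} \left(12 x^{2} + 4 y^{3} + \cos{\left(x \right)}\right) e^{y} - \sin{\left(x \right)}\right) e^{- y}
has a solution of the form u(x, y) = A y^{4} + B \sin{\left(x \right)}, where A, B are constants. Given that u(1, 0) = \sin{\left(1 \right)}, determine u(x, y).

Substitute the ansatz u = A y^{4} + B \sin{\left(x \right)} into the left-hand side.
Derivatives of the ansatz:
  u_xxx = - B \cos{\left(x \right)}
  u_y = 4 A y^{3}
  u_xx = - B \sin{\left(x \right)}
  u_yy = 12 A y^{2}
Term by term:
  y**2·u_xxx = - B y^{2} \cos{\left(x \right)}
  y**2·u_y = 4 A y^{5}
  exp(-y)·u_xx = - B e^{- y} \sin{\left(x \right)}
  x**2·u_yy = 12 A x^{2} y^{2}
So the left-hand side equals
  12 A x^{2} y^{2} + 4 A y^{5} - B y^{2} \cos{\left(x \right)} - B e^{- y} \sin{\left(x \right)}
This must equal f(x, y) identically; expanded, f = - 12 x^{2} y^{2} - 4 y^{5} - y^{2} \cos{\left(x \right)} - e^{- y} \sin{\left(x \right)}.
Matching coefficients of the independent functions:
  [y^{5}]:  4 A = -4
  [x^{2} y^{2}]:  12 A = -12
  [y^{2} \cos{\left(x \right)}, e^{- y} \sin{\left(x \right)}]:  - B = -1
Solving: A = -1, B = 1.
Check against the point condition:
  u(1, 0) = \sin{\left(1 \right)}  ⟹  B \sin{\left(1 \right)} = \sin{\left(1 \right)}  ✓
Hence u(x, y) = - y^{4} + \sin{\left(x \right)}.

Answer: u(x, y) = - y^{4} + \sin{\left(x \right)}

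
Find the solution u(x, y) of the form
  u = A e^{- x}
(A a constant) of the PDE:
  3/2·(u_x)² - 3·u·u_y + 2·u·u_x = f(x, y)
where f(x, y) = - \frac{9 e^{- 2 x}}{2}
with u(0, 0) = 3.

Answer: u(x, y) = 3 e^{- x}

Derivation:
Substitute the ansatz u = A e^{- x} into the left-hand side.
Derivatives of the ansatz:
  u_x = - A e^{- x}
  u_y = 0
Term by term:
  3/2·(u_x)² = \frac{3 A^{2} e^{- 2 x}}{2}
  -3·u·u_y = 0
  2·u·u_x = - 2 A^{2} e^{- 2 x}
So the left-hand side equals
  - \frac{A^{2} e^{- 2 x}}{2}
This must equal f(x, y) = - \frac{9 e^{- 2 x}}{2} identically.
Matching coefficients of the independent functions:
  [e^{- 2 x}]:  - \frac{A^{2}}{2} = - \frac{9}{2}
These equations allow (A) = (-3) or (3).
Impose the point condition(s):
  u(0, 0) = 3  ⟹  A = 3
Only A = 3 satisfies everything.
Hence u(x, y) = 3 e^{- x}.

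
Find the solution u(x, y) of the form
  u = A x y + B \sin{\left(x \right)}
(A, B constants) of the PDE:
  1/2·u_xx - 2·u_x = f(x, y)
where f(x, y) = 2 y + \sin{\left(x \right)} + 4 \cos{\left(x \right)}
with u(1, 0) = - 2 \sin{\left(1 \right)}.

Substitute the ansatz u = A x y + B \sin{\left(x \right)} into the left-hand side.
Derivatives of the ansatz:
  u_xx = - B \sin{\left(x \right)}
  u_x = A y + B \cos{\left(x \right)}
Term by term:
  1/2·u_xx = - \frac{B \sin{\left(x \right)}}{2}
  -2·u_x = - 2 A y - 2 B \cos{\left(x \right)}
So the left-hand side equals
  - 2 A y - \frac{B \sin{\left(x \right)}}{2} - 2 B \cos{\left(x \right)}
This must equal f(x, y) = 2 y + \sin{\left(x \right)} + 4 \cos{\left(x \right)} identically.
Matching coefficients of the independent functions:
  [y]:  - 2 A = 2
  [\sin{\left(x \right)}]:  - \frac{B}{2} = 1
  [\cos{\left(x \right)}]:  - 2 B = 4
Solving: A = -1, B = -2.
Check against the point condition:
  u(1, 0) = - 2 \sin{\left(1 \right)}  ⟹  B \sin{\left(1 \right)} = - 2 \sin{\left(1 \right)}  ✓
Hence u(x, y) = - x y - 2 \sin{\left(x \right)}.

Answer: u(x, y) = - x y - 2 \sin{\left(x \right)}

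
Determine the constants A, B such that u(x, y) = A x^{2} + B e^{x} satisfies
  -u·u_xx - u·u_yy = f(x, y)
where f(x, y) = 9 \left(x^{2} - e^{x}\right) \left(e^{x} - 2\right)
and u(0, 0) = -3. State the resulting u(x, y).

Substitute the ansatz u = A x^{2} + B e^{x} into the left-hand side.
Derivatives of the ansatz:
  u_xx = 2 A + B e^{x}
  u_yy = 0
Term by term:
  -u·u_xx = - 2 A^{2} x^{2} - A B x^{2} e^{x} - 2 A B e^{x} - B^{2} e^{2 x}
  -u·u_yy = 0
So the left-hand side equals
  - 2 A^{2} x^{2} - A B x^{2} e^{x} - 2 A B e^{x} - B^{2} e^{2 x}
This must equal f(x, y) identically; expanded, f = 9 x^{2} e^{x} - 18 x^{2} - 9 e^{2 x} + 18 e^{x}.
Matching coefficients of the independent functions:
  [x^{2}]:  - 2 A^{2} = -18
  [x^{2} e^{x}]:  - A B = 9
  [e^{x}]:  - 2 A B = 18
  [e^{2 x}]:  - B^{2} = -9
These equations allow (A, B) = (-3, 3) or (3, -3).
Impose the point condition(s):
  u(0, 0) = -3  ⟹  B = -3
Only A = 3, B = -3 satisfies everything.
Hence u(x, y) = 3 x^{2} - 3 e^{x}.

Answer: u(x, y) = 3 x^{2} - 3 e^{x}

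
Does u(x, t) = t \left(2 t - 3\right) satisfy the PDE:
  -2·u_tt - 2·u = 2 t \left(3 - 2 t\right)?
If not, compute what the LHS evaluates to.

Evaluate each term of the left-hand side for u = t \left(2 t - 3\right).
Derivatives:
  u_tt = 4
Terms:
  -2·u_tt = -8
  -2·u = 2 t \left(3 - 2 t\right)
Sum: LHS = - 4 t^{2} + 6 t - 8
Given right-hand side: 2 t \left(3 - 2 t\right). Difference LHS − RHS = -8 ≠ 0, so u is not a solution.

Answer: No, the LHS evaluates to - 4 t^{2} + 6 t - 8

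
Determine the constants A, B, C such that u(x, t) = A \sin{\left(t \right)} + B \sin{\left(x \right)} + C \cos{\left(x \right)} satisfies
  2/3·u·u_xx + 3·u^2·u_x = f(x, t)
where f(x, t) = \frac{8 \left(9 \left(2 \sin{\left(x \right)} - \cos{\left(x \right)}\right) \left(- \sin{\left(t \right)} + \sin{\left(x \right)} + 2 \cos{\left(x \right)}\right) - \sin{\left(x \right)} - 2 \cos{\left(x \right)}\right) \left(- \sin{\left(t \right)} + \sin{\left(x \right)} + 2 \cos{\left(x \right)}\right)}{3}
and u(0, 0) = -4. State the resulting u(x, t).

Answer: u(x, t) = 2 \sin{\left(t \right)} - 2 \sin{\left(x \right)} - 4 \cos{\left(x \right)}

Derivation:
Substitute the ansatz u = A \sin{\left(t \right)} + B \sin{\left(x \right)} + C \cos{\left(x \right)} into the left-hand side.
Derivatives of the ansatz:
  u_xx = - B \sin{\left(x \right)} - C \cos{\left(x \right)}
  u_x = B \cos{\left(x \right)} - C \sin{\left(x \right)}
Term by term:
  2/3·u·u_xx = - \frac{2 A B \sin{\left(t \right)} \sin{\left(x \right)}}{3} - \frac{2 A C \sin{\left(t \right)} \cos{\left(x \right)}}{3} - \frac{2 B^{2} \sin^{2}{\left(x \right)}}{3} - \frac{4 B C \sin{\left(x \right)} \cos{\left(x \right)}}{3} - \frac{2 C^{2} \cos^{2}{\left(x \right)}}{3}
  3·u^2·u_x = 3 A^{2} B \sin^{2}{\left(t \right)} \cos{\left(x \right)} - 3 A^{2} C \sin^{2}{\left(t \right)} \sin{\left(x \right)} + 6 A B^{2} \sin{\left(t \right)} \sin{\left(x \right)} \cos{\left(x \right)} - 6 A B C \sin{\left(t \right)} \sin^{2}{\left(x \right)} + 6 A B C \sin{\left(t \right)} \cos^{2}{\left(x \right)} - 6 A C^{2} \sin{\left(t \right)} \sin{\left(x \right)} \cos{\left(x \right)} + 3 B^{3} \sin^{2}{\left(x \right)} \cos{\left(x \right)} - 3 B^{2} C \sin^{3}{\left(x \right)} + 6 B^{2} C \sin{\left(x \right)} \cos^{2}{\left(x \right)} - 6 B C^{2} \sin^{2}{\left(x \right)} \cos{\left(x \right)} + 3 B C^{2} \cos^{3}{\left(x \right)} - 3 C^{3} \sin{\left(x \right)} \cos^{2}{\left(x \right)}
So the left-hand side equals
  3 A^{2} B \sin^{2}{\left(t \right)} \cos{\left(x \right)} - 3 A^{2} C \sin^{2}{\left(t \right)} \sin{\left(x \right)} + 6 A B^{2} \sin{\left(t \right)} \sin{\left(x \right)} \cos{\left(x \right)} - 6 A B C \sin{\left(t \right)} \sin^{2}{\left(x \right)} + 6 A B C \sin{\left(t \right)} \cos^{2}{\left(x \right)} - \frac{2 A B \sin{\left(t \right)} \sin{\left(x \right)}}{3} - 6 A C^{2} \sin{\left(t \right)} \sin{\left(x \right)} \cos{\left(x \right)} - \frac{2 A C \sin{\left(t \right)} \cos{\left(x \right)}}{3} + 3 B^{3} \sin^{2}{\left(x \right)} \cos{\left(x \right)} - 3 B^{2} C \sin^{3}{\left(x \right)} + 6 B^{2} C \sin{\left(x \right)} \cos^{2}{\left(x \right)} - \frac{2 B^{2} \sin^{2}{\left(x \right)}}{3} - 6 B C^{2} \sin^{2}{\left(x \right)} \cos{\left(x \right)} + 3 B C^{2} \cos^{3}{\left(x \right)} - \frac{4 B C \sin{\left(x \right)} \cos{\left(x \right)}}{3} - 3 C^{3} \sin{\left(x \right)} \cos^{2}{\left(x \right)} - \frac{2 C^{2} \cos^{2}{\left(x \right)}}{3}
This must equal f(x, t) identically; expanded, f = 48 \sin^{2}{\left(t \right)} \sin{\left(x \right)} - 24 \sin^{2}{\left(t \right)} \cos{\left(x \right)} - 96 \sin{\left(t \right)} \sin^{2}{\left(x \right)} - 144 \sin{\left(t \right)} \sin{\left(x \right)} \cos{\left(x \right)} + \frac{8 \sin{\left(t \right)} \sin{\left(x \right)}}{3} + 96 \sin{\left(t \right)} \cos^{2}{\left(x \right)} + \frac{16 \sin{\left(t \right)} \cos{\left(x \right)}}{3} + 48 \sin^{3}{\left(x \right)} + 168 \sin^{2}{\left(x \right)} \cos{\left(x \right)} - \frac{8 \sin^{2}{\left(x \right)}}{3} + 96 \sin{\left(x \right)} \cos^{2}{\left(x \right)} - \frac{32 \sin{\left(x \right)} \cos{\left(x \right)}}{3} - 96 \cos^{3}{\left(x \right)} - \frac{32 \cos^{2}{\left(x \right)}}{3}.
Matching coefficients of the independent functions:
  [\sin{\left(t \right)} \sin{\left(x \right)}]:  - \frac{2 A B}{3} = \frac{8}{3}
  [\sin{\left(t \right)} \sin^{2}{\left(x \right)}]:  - 6 A B C = -96
  [\sin{\left(t \right)} \cos{\left(x \right)}]:  - \frac{2 A C}{3} = \frac{16}{3}
  [\sin{\left(t \right)} \cos^{2}{\left(x \right)}]:  6 A B C = 96
  [\sin^{2}{\left(t \right)} \sin{\left(x \right)}]:  - 3 A^{2} C = 48
  [\sin^{2}{\left(t \right)} \cos{\left(x \right)}]:  3 A^{2} B = -24
  [\sin{\left(x \right)} \cos{\left(x \right)}]:  - \frac{4 B C}{3} = - \frac{32}{3}
  [\sin{\left(x \right)} \cos^{2}{\left(x \right)}]:  6 B^{2} C - 3 C^{3} = 96
  [\sin^{2}{\left(x \right)} \cos{\left(x \right)}]:  3 B^{3} - 6 B C^{2} = 168
  [\sin{\left(t \right)} \sin{\left(x \right)} \cos{\left(x \right)}]:  6 A B^{2} - 6 A C^{2} = -144
  [\sin^{2}{\left(x \right)}]:  - \frac{2 B^{2}}{3} = - \frac{8}{3}
  [\sin^{3}{\left(x \right)}]:  - 3 B^{2} C = 48
  [\cos^{2}{\left(x \right)}]:  - \frac{2 C^{2}}{3} = - \frac{32}{3}
  [\cos^{3}{\left(x \right)}]:  3 B C^{2} = -96
Solving: A = 2, B = -2, C = -4.
Check against the point condition:
  u(0, 0) = -4  ⟹  C = -4  ✓
Hence u(x, t) = 2 \sin{\left(t \right)} - 2 \sin{\left(x \right)} - 4 \cos{\left(x \right)}.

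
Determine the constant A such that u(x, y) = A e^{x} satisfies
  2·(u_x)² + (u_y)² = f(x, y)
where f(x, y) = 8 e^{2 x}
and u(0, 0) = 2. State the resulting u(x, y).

Substitute the ansatz u = A e^{x} into the left-hand side.
Derivatives of the ansatz:
  u_x = A e^{x}
  u_y = 0
Term by term:
  2·(u_x)² = 2 A^{2} e^{2 x}
  (u_y)² = 0
So the left-hand side equals
  2 A^{2} e^{2 x}
This must equal f(x, y) = 8 e^{2 x} identically.
Matching coefficients of the independent functions:
  [e^{2 x}]:  2 A^{2} = 8
These equations allow (A) = (-2) or (2).
Impose the point condition(s):
  u(0, 0) = 2  ⟹  A = 2
Only A = 2 satisfies everything.
Hence u(x, y) = 2 e^{x}.

Answer: u(x, y) = 2 e^{x}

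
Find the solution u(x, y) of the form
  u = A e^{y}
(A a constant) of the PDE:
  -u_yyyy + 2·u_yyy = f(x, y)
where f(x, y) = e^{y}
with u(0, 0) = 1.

Substitute the ansatz u = A e^{y} into the left-hand side.
Derivatives of the ansatz:
  u_yyyy = A e^{y}
  u_yyy = A e^{y}
Term by term:
  -u_yyyy = - A e^{y}
  2·u_yyy = 2 A e^{y}
So the left-hand side equals
  A e^{y}
This must equal f(x, y) = e^{y} identically.
Matching coefficients of the independent functions:
  [e^{y}]:  A = 1
Solving: A = 1.
Check against the point condition:
  u(0, 0) = 1  ⟹  A = 1  ✓
Hence u(x, y) = e^{y}.

Answer: u(x, y) = e^{y}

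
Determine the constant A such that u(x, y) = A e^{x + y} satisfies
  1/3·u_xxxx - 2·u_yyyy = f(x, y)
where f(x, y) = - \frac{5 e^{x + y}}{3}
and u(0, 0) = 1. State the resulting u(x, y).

Answer: u(x, y) = e^{x + y}

Derivation:
Substitute the ansatz u = A e^{x + y} into the left-hand side.
Derivatives of the ansatz:
  u_xxxx = A e^{x} e^{y}
  u_yyyy = A e^{x} e^{y}
Term by term:
  1/3·u_xxxx = \frac{A e^{x} e^{y}}{3}
  -2·u_yyyy = - 2 A e^{x} e^{y}
So the left-hand side equals
  - \frac{5 A e^{x} e^{y}}{3}
This must equal f(x, y) identically; expanded, f = - \frac{5 e^{x} e^{y}}{3}.
Matching coefficients of the independent functions:
  [e^{x} e^{y}]:  - \frac{5 A}{3} = - \frac{5}{3}
Solving: A = 1.
Check against the point condition:
  u(0, 0) = 1  ⟹  A = 1  ✓
Hence u(x, y) = e^{x + y}.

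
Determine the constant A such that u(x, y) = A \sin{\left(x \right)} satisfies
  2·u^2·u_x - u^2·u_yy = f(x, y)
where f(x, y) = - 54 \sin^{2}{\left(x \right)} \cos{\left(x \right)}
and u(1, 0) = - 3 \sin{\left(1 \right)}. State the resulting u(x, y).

Substitute the ansatz u = A \sin{\left(x \right)} into the left-hand side.
Derivatives of the ansatz:
  u_x = A \cos{\left(x \right)}
  u_yy = 0
Term by term:
  2·u^2·u_x = 2 A^{3} \sin^{2}{\left(x \right)} \cos{\left(x \right)}
  -u^2·u_yy = 0
So the left-hand side equals
  2 A^{3} \sin^{2}{\left(x \right)} \cos{\left(x \right)}
This must equal f(x, y) = - 54 \sin^{2}{\left(x \right)} \cos{\left(x \right)} identically.
Matching coefficients of the independent functions:
  [\sin^{2}{\left(x \right)} \cos{\left(x \right)}]:  2 A^{3} = -54
Solving: A = -3.
Check against the point condition:
  u(1, 0) = - 3 \sin{\left(1 \right)}  ⟹  A \sin{\left(1 \right)} = - 3 \sin{\left(1 \right)}  ✓
Hence u(x, y) = - 3 \sin{\left(x \right)}.

Answer: u(x, y) = - 3 \sin{\left(x \right)}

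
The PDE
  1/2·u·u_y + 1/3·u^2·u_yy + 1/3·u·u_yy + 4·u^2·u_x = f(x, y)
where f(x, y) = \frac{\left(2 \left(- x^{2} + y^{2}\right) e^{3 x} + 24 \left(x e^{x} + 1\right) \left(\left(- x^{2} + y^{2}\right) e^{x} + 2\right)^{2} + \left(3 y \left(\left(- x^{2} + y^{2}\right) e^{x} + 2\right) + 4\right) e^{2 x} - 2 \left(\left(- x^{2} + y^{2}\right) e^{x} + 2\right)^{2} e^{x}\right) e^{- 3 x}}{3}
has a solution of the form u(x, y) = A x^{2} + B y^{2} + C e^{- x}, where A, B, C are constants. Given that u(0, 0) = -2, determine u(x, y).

Substitute the ansatz u = A x^{2} + B y^{2} + C e^{- x} into the left-hand side.
Derivatives of the ansatz:
  u_y = 2 B y
  u_yy = 2 B
  u_x = 2 A x - C e^{- x}
Term by term:
  1/2·u·u_y = A B x^{2} y + B^{2} y^{3} + B C y e^{- x}
  1/3·u^2·u_yy = \frac{2 A^{2} B x^{4}}{3} + \frac{4 A B^{2} x^{2} y^{2}}{3} + \frac{4 A B C x^{2} e^{- x}}{3} + \frac{2 B^{3} y^{4}}{3} + \frac{4 B^{2} C y^{2} e^{- x}}{3} + \frac{2 B C^{2} e^{- 2 x}}{3}
  1/3·u·u_yy = \frac{2 A B x^{2}}{3} + \frac{2 B^{2} y^{2}}{3} + \frac{2 B C e^{- x}}{3}
  4·u^2·u_x = 8 A^{3} x^{5} + 16 A^{2} B x^{3} y^{2} - 4 A^{2} C x^{4} e^{- x} + 16 A^{2} C x^{3} e^{- x} + 8 A B^{2} x y^{4} - 8 A B C x^{2} y^{2} e^{- x} + 16 A B C x y^{2} e^{- x} - 8 A C^{2} x^{2} e^{- 2 x} + 8 A C^{2} x e^{- 2 x} - 4 B^{2} C y^{4} e^{- x} - 8 B C^{2} y^{2} e^{- 2 x} - 4 C^{3} e^{- 3 x}
So the left-hand side equals
  8 A^{3} x^{5} + \frac{2 A^{2} B x^{4}}{3} + 16 A^{2} B x^{3} y^{2} - 4 A^{2} C x^{4} e^{- x} + 16 A^{2} C x^{3} e^{- x} + \frac{4 A B^{2} x^{2} y^{2}}{3} + 8 A B^{2} x y^{4} - 8 A B C x^{2} y^{2} e^{- x} + \frac{4 A B C x^{2} e^{- x}}{3} + 16 A B C x y^{2} e^{- x} + A B x^{2} y + \frac{2 A B x^{2}}{3} - 8 A C^{2} x^{2} e^{- 2 x} + 8 A C^{2} x e^{- 2 x} + \frac{2 B^{3} y^{4}}{3} - 4 B^{2} C y^{4} e^{- x} + \frac{4 B^{2} C y^{2} e^{- x}}{3} + B^{2} y^{3} + \frac{2 B^{2} y^{2}}{3} - 8 B C^{2} y^{2} e^{- 2 x} + \frac{2 B C^{2} e^{- 2 x}}{3} + B C y e^{- x} + \frac{2 B C e^{- x}}{3} - 4 C^{3} e^{- 3 x}
This must equal f(x, y) identically; expanded, f = 8 x^{5} - \frac{2 x^{4}}{3} + 8 x^{4} e^{- x} - 16 x^{3} y^{2} - 32 x^{3} e^{- x} + \frac{4 x^{2} y^{2}}{3} - 16 x^{2} y^{2} e^{- x} - x^{2} y - \frac{2 x^{2}}{3} + \frac{8 x^{2} e^{- x}}{3} - 32 x^{2} e^{- 2 x} + 8 x y^{4} + 32 x y^{2} e^{- x} + 32 x e^{- 2 x} - \frac{2 y^{4}}{3} + 8 y^{4} e^{- x} + y^{3} + \frac{2 y^{2}}{3} - \frac{8 y^{2} e^{- x}}{3} + 32 y^{2} e^{- 2 x} + 2 y e^{- x} + \frac{4 e^{- x}}{3} - \frac{8 e^{- 2 x}}{3} + 32 e^{- 3 x}.
Matching coefficients of the independent functions:
(each divided by its leading coefficient; functions giving the same equation are listed together)
  [x^{2}, x^{2} y]:  A B + 1 = 0
  [x^{4}, x^{3} y^{2}]:  A^{2} B + 1 = 0
  [x^{5}]:  A^{3} - 1 = 0
  [y^{2}, y^{3}]:  B^{2} - 1 = 0
  [y^{4}]:  B^{3} + 1 = 0
  [x y^{4}, x^{2} y^{2}]:  A B^{2} - 1 = 0
  [x e^{- 2 x}, x^{2} e^{- 2 x}]:  A C^{2} - 4 = 0
  [x^{2} e^{- x}, x y^{2} e^{- x}, x^{2} y^{2} e^{- x}]:  A B C - 2 = 0
  [x^{3} e^{- x}, x^{4} e^{- x}]:  A^{2} C + 2 = 0
  [y e^{- x}, e^{- x}]:  B C - 2 = 0
  [y^{2} e^{- 2 x}, e^{- 2 x}]:  B C^{2} + 4 = 0
  [y^{2} e^{- x}, y^{4} e^{- x}]:  B^{2} C + 2 = 0
  [e^{- 3 x}]:  C^{3} + 8 = 0
Solving: A = 1, B = -1, C = -2.
Check against the point condition:
  u(0, 0) = -2  ⟹  C = -2  ✓
Hence u(x, y) = x^{2} - y^{2} - 2 e^{- x}.

Answer: u(x, y) = x^{2} - y^{2} - 2 e^{- x}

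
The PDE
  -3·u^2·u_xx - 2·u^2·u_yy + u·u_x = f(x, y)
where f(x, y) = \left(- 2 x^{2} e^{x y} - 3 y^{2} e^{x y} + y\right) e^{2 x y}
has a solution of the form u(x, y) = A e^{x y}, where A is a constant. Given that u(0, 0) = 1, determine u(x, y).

Substitute the ansatz u = A e^{x y} into the left-hand side.
Derivatives of the ansatz:
  u_xx = A y^{2} e^{x y}
  u_yy = A x^{2} e^{x y}
  u_x = A y e^{x y}
Term by term:
  -3·u^2·u_xx = - 3 A^{3} y^{2} e^{3 x y}
  -2·u^2·u_yy = - 2 A^{3} x^{2} e^{3 x y}
  u·u_x = A^{2} y e^{2 x y}
So the left-hand side equals
  - 2 A^{3} x^{2} e^{3 x y} - 3 A^{3} y^{2} e^{3 x y} + A^{2} y e^{2 x y}
This must equal f(x, y) identically; expanded, f = - 2 x^{2} e^{3 x y} - 3 y^{2} e^{3 x y} + y e^{2 x y}.
Matching coefficients of the independent functions:
  [x^{2} e^{3 x y}]:  - 2 A^{3} = -2
  [y e^{2 x y}]:  A^{2} = 1
  [y^{2} e^{3 x y}]:  - 3 A^{3} = -3
Solving: A = 1.
Check against the point condition:
  u(0, 0) = 1  ⟹  A = 1  ✓
Hence u(x, y) = e^{x y}.

Answer: u(x, y) = e^{x y}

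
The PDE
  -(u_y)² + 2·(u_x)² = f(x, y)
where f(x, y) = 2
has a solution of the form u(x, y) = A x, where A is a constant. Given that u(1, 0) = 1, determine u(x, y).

Substitute the ansatz u = A x into the left-hand side.
Derivatives of the ansatz:
  u_y = 0
  u_x = A
Term by term:
  -(u_y)² = 0
  2·(u_x)² = 2 A^{2}
So the left-hand side equals
  2 A^{2}
This must equal f(x, y) = 2 identically.
Matching coefficients of the independent functions:
  [constant term]:  2 A^{2} = 2
These equations allow (A) = (-1) or (1).
Impose the point condition(s):
  u(1, 0) = 1  ⟹  A = 1
Only A = 1 satisfies everything.
Hence u(x, y) = x.

Answer: u(x, y) = x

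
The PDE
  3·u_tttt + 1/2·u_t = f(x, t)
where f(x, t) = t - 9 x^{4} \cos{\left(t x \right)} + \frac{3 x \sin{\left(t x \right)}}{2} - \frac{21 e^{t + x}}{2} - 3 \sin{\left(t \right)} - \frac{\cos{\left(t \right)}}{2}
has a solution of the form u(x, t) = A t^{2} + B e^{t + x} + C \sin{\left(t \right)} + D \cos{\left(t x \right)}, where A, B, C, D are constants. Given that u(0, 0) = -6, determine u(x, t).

Answer: u(x, t) = t^{2} - 3 e^{t + x} - \sin{\left(t \right)} - 3 \cos{\left(t x \right)}

Derivation:
Substitute the ansatz u = A t^{2} + B e^{t + x} + C \sin{\left(t \right)} + D \cos{\left(t x \right)} into the left-hand side.
Derivatives of the ansatz:
  u_tttt = B e^{t} e^{x} + C \sin{\left(t \right)} + D x^{4} \cos{\left(t x \right)}
  u_t = 2 A t + B e^{t} e^{x} + C \cos{\left(t \right)} - D x \sin{\left(t x \right)}
Term by term:
  3·u_tttt = 3 B e^{t} e^{x} + 3 C \sin{\left(t \right)} + 3 D x^{4} \cos{\left(t x \right)}
  1/2·u_t = A t + \frac{B e^{t} e^{x}}{2} + \frac{C \cos{\left(t \right)}}{2} - \frac{D x \sin{\left(t x \right)}}{2}
So the left-hand side equals
  A t + \frac{7 B e^{t} e^{x}}{2} + 3 C \sin{\left(t \right)} + \frac{C \cos{\left(t \right)}}{2} + 3 D x^{4} \cos{\left(t x \right)} - \frac{D x \sin{\left(t x \right)}}{2}
This must equal f(x, t) identically; expanded, f = t - 9 x^{4} \cos{\left(t x \right)} + \frac{3 x \sin{\left(t x \right)}}{2} - \frac{21 e^{t} e^{x}}{2} - 3 \sin{\left(t \right)} - \frac{\cos{\left(t \right)}}{2}.
Matching coefficients of the independent functions:
  [t]:  A = 1
  [x \sin{\left(t x \right)}]:  - \frac{D}{2} = \frac{3}{2}
  [x^{4} \cos{\left(t x \right)}]:  3 D = -9
  [e^{t} e^{x}]:  \frac{7 B}{2} = - \frac{21}{2}
  [\sin{\left(t \right)}]:  3 C = -3
  [\cos{\left(t \right)}]:  \frac{C}{2} = - \frac{1}{2}
Solving: A = 1, B = -3, C = -1, D = -3.
Check against the point condition:
  u(0, 0) = -6  ⟹  B + D = -6  ✓
Hence u(x, t) = t^{2} - 3 e^{t + x} - \sin{\left(t \right)} - 3 \cos{\left(t x \right)}.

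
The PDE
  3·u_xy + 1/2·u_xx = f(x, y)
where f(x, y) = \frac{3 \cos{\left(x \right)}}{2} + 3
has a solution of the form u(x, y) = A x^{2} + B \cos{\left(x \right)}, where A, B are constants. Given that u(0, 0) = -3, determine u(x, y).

Substitute the ansatz u = A x^{2} + B \cos{\left(x \right)} into the left-hand side.
Derivatives of the ansatz:
  u_xy = 0
  u_xx = 2 A - B \cos{\left(x \right)}
Term by term:
  3·u_xy = 0
  1/2·u_xx = A - \frac{B \cos{\left(x \right)}}{2}
So the left-hand side equals
  A - \frac{B \cos{\left(x \right)}}{2}
This must equal f(x, y) = \frac{3 \cos{\left(x \right)}}{2} + 3 identically.
Matching coefficients of the independent functions:
  [constant term]:  A = 3
  [\cos{\left(x \right)}]:  - \frac{B}{2} = \frac{3}{2}
Solving: A = 3, B = -3.
Check against the point condition:
  u(0, 0) = -3  ⟹  B = -3  ✓
Hence u(x, y) = 3 x^{2} - 3 \cos{\left(x \right)}.

Answer: u(x, y) = 3 x^{2} - 3 \cos{\left(x \right)}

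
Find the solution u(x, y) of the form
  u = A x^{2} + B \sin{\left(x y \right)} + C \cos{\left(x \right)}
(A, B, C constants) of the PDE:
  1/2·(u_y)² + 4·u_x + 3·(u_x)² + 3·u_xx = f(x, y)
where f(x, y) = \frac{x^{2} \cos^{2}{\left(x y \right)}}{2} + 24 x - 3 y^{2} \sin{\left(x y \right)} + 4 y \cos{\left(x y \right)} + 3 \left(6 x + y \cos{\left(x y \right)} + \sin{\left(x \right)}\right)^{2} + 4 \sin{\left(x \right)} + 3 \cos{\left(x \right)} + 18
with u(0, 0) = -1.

Substitute the ansatz u = A x^{2} + B \sin{\left(x y \right)} + C \cos{\left(x \right)} into the left-hand side.
Derivatives of the ansatz:
  u_y = B x \cos{\left(x y \right)}
  u_x = 2 A x + B y \cos{\left(x y \right)} - C \sin{\left(x \right)}
  u_xx = 2 A - B y^{2} \sin{\left(x y \right)} - C \cos{\left(x \right)}
Term by term:
  1/2·(u_y)² = \frac{B^{2} x^{2} \cos^{2}{\left(x y \right)}}{2}
  4·u_x = 8 A x + 4 B y \cos{\left(x y \right)} - 4 C \sin{\left(x \right)}
  3·(u_x)² = 12 A^{2} x^{2} + 12 A B x y \cos{\left(x y \right)} - 12 A C x \sin{\left(x \right)} + 3 B^{2} y^{2} \cos^{2}{\left(x y \right)} - 6 B C y \sin{\left(x \right)} \cos{\left(x y \right)} + 3 C^{2} \sin^{2}{\left(x \right)}
  3·u_xx = 6 A - 3 B y^{2} \sin{\left(x y \right)} - 3 C \cos{\left(x \right)}
So the left-hand side equals
  12 A^{2} x^{2} + 12 A B x y \cos{\left(x y \right)} - 12 A C x \sin{\left(x \right)} + 8 A x + 6 A + \frac{B^{2} x^{2} \cos^{2}{\left(x y \right)}}{2} + 3 B^{2} y^{2} \cos^{2}{\left(x y \right)} - 6 B C y \sin{\left(x \right)} \cos{\left(x y \right)} - 3 B y^{2} \sin{\left(x y \right)} + 4 B y \cos{\left(x y \right)} + 3 C^{2} \sin^{2}{\left(x \right)} - 4 C \sin{\left(x \right)} - 3 C \cos{\left(x \right)}
This must equal f(x, y) identically; expanded, f = \frac{x^{2} \cos^{2}{\left(x y \right)}}{2} + 108 x^{2} + 36 x y \cos{\left(x y \right)} + 36 x \sin{\left(x \right)} + 24 x - 3 y^{2} \sin{\left(x y \right)} + 3 y^{2} \cos^{2}{\left(x y \right)} + 6 y \sin{\left(x \right)} \cos{\left(x y \right)} + 4 y \cos{\left(x y \right)} + 3 \sin^{2}{\left(x \right)} + 4 \sin{\left(x \right)} + 3 \cos{\left(x \right)} + 18.
Matching coefficients of the independent functions:
  [constant term]:  6 A = 18
  [x]:  8 A = 24
  [x^{2}]:  12 A^{2} = 108
  [x \sin{\left(x \right)}]:  - 12 A C = 36
  [x^{2} \cos^{2}{\left(x y \right)}]:  \frac{B^{2}}{2} = \frac{1}{2}
  [y \cos{\left(x y \right)}]:  4 B = 4
  [y^{2} \sin{\left(x y \right)}]:  - 3 B = -3
  [y^{2} \cos^{2}{\left(x y \right)}]:  3 B^{2} = 3
  [x y \cos{\left(x y \right)}]:  12 A B = 36
  [y \sin{\left(x \right)} \cos{\left(x y \right)}]:  - 6 B C = 6
  [\sin{\left(x \right)}]:  - 4 C = 4
  [\sin^{2}{\left(x \right)}]:  3 C^{2} = 3
  [\cos{\left(x \right)}]:  - 3 C = 3
Solving: A = 3, B = 1, C = -1.
Check against the point condition:
  u(0, 0) = -1  ⟹  C = -1  ✓
Hence u(x, y) = 3 x^{2} + \sin{\left(x y \right)} - \cos{\left(x \right)}.

Answer: u(x, y) = 3 x^{2} + \sin{\left(x y \right)} - \cos{\left(x \right)}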